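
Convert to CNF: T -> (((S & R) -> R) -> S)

~T | S

T -> (((S & R) -> R) -> S)
≡ ~T | (((S & R) -> R) -> S)   [eliminate ->]
≡ ~T | ~((S & R) -> R) | S   [eliminate ->]
≡ ~T | ~(~(S & R) | R) | S   [eliminate ->]
≡ ~T | (~~(S & R) & ~R) | S   [De Morgan]
≡ ~T | (S & R & ~R) | S   [double negation]
≡ (~T | S | S) & (~T | R | S) & (~T | ~R | S)   [distribute | over &]
≡ ~T | S   [simplify]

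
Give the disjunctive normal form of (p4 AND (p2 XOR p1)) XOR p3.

(p4 AND p2 AND NOT p1 AND NOT p3) OR (p4 AND NOT p2 AND p1 AND NOT p3) OR (NOT p4 AND p3) OR (NOT p2 AND NOT p1 AND p3) OR (p1 AND p2 AND p3)

(p4 AND (p2 XOR p1)) XOR p3
= (p4 AND (p2 XOR p1) AND NOT p3) OR (NOT (p4 AND (p2 XOR p1)) AND p3)   (expand XOR)
= (p4 AND ((p2 AND NOT p1) OR (NOT p2 AND p1)) AND NOT p3) OR (NOT (p4 AND (p2 XOR p1)) AND p3)   (expand XOR)
= (p4 AND ((p2 AND NOT p1) OR (NOT p2 AND p1)) AND NOT p3) OR (NOT (p4 AND ((p2 AND NOT p1) OR (NOT p2 AND p1))) AND p3)   (expand XOR)
= (p4 AND ((p2 AND NOT p1) OR (NOT p2 AND p1)) AND NOT p3) OR ((NOT p4 OR NOT ((p2 AND NOT p1) OR (NOT p2 AND p1))) AND p3)   (De Morgan)
= (p4 AND ((p2 AND NOT p1) OR (NOT p2 AND p1)) AND NOT p3) OR ((NOT p4 OR (NOT (p2 AND NOT p1) AND NOT (NOT p2 AND p1))) AND p3)   (De Morgan)
= (p4 AND ((p2 AND NOT p1) OR (NOT p2 AND p1)) AND NOT p3) OR ((NOT p4 OR ((NOT p2 OR NOT NOT p1) AND NOT (NOT p2 AND p1))) AND p3)   (De Morgan)
= (p4 AND ((p2 AND NOT p1) OR (NOT p2 AND p1)) AND NOT p3) OR ((NOT p4 OR ((NOT p2 OR p1) AND NOT (NOT p2 AND p1))) AND p3)   (double negation)
= (p4 AND ((p2 AND NOT p1) OR (NOT p2 AND p1)) AND NOT p3) OR ((NOT p4 OR ((NOT p2 OR p1) AND (NOT NOT p2 OR NOT p1))) AND p3)   (De Morgan)
= (p4 AND ((p2 AND NOT p1) OR (NOT p2 AND p1)) AND NOT p3) OR ((NOT p4 OR ((NOT p2 OR p1) AND (p2 OR NOT p1))) AND p3)   (double negation)
= (p4 AND p2 AND NOT p1 AND NOT p3) OR (p4 AND NOT p2 AND p1 AND NOT p3) OR (NOT p4 AND p3) OR (NOT p2 AND p2 AND p3) OR (NOT p2 AND NOT p1 AND p3) OR (p1 AND p2 AND p3) OR (p1 AND NOT p1 AND p3)   (distribute AND over OR)
= (p4 AND p2 AND NOT p1 AND NOT p3) OR (p4 AND NOT p2 AND p1 AND NOT p3) OR (NOT p4 AND p3) OR (NOT p2 AND NOT p1 AND p3) OR (p1 AND p2 AND p3)   (simplify)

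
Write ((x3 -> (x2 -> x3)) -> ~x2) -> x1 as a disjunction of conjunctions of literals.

((x3 -> (x2 -> x3)) -> ~x2) -> x1
= ~((x3 -> (x2 -> x3)) -> ~x2) | x1   [eliminate ->]
= ~(~(x3 -> (x2 -> x3)) | ~x2) | x1   [eliminate ->]
= ~(~(~x3 | (x2 -> x3)) | ~x2) | x1   [eliminate ->]
= ~(~(~x3 | ~x2 | x3) | ~x2) | x1   [eliminate ->]
= (~~(~x3 | ~x2 | x3) & ~~x2) | x1   [De Morgan]
= ((~x3 | ~x2 | x3) & ~~x2) | x1   [double negation]
= ((~x3 | ~x2 | x3) & x2) | x1   [double negation]
= (~x3 & x2) | (~x2 & x2) | (x3 & x2) | x1   [distribute & over |]
= (~x3 & x2) | (x3 & x2) | x1   [simplify]

(~x3 & x2) | (x3 & x2) | x1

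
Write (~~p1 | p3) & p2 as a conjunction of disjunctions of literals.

(p1 | p3) & p2

(~~p1 | p3) & p2
≡ (p1 | p3) & p2   — double negation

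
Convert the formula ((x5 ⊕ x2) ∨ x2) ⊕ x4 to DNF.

((x5 ⊕ x2) ∨ x2) ⊕ x4
= (((x5 ⊕ x2) ∨ x2) ∧ ¬x4) ∨ (¬((x5 ⊕ x2) ∨ x2) ∧ x4)   [expand ⊕]
= (((x5 ∧ ¬x2) ∨ (¬x5 ∧ x2) ∨ x2) ∧ ¬x4) ∨ (¬((x5 ⊕ x2) ∨ x2) ∧ x4)   [expand ⊕]
= (((x5 ∧ ¬x2) ∨ (¬x5 ∧ x2) ∨ x2) ∧ ¬x4) ∨ (¬((x5 ∧ ¬x2) ∨ (¬x5 ∧ x2) ∨ x2) ∧ x4)   [expand ⊕]
= (((x5 ∧ ¬x2) ∨ (¬x5 ∧ x2) ∨ x2) ∧ ¬x4) ∨ (¬(x5 ∧ ¬x2) ∧ ¬(¬x5 ∧ x2) ∧ ¬x2 ∧ x4)   [De Morgan]
= (((x5 ∧ ¬x2) ∨ (¬x5 ∧ x2) ∨ x2) ∧ ¬x4) ∨ ((¬x5 ∨ ¬¬x2) ∧ ¬(¬x5 ∧ x2) ∧ ¬x2 ∧ x4)   [De Morgan]
= (((x5 ∧ ¬x2) ∨ (¬x5 ∧ x2) ∨ x2) ∧ ¬x4) ∨ ((¬x5 ∨ x2) ∧ ¬(¬x5 ∧ x2) ∧ ¬x2 ∧ x4)   [double negation]
= (((x5 ∧ ¬x2) ∨ (¬x5 ∧ x2) ∨ x2) ∧ ¬x4) ∨ ((¬x5 ∨ x2) ∧ (¬¬x5 ∨ ¬x2) ∧ ¬x2 ∧ x4)   [De Morgan]
= (((x5 ∧ ¬x2) ∨ (¬x5 ∧ x2) ∨ x2) ∧ ¬x4) ∨ ((¬x5 ∨ x2) ∧ (x5 ∨ ¬x2) ∧ ¬x2 ∧ x4)   [double negation]
= (x5 ∧ ¬x2 ∧ ¬x4) ∨ (¬x5 ∧ x2 ∧ ¬x4) ∨ (x2 ∧ ¬x4) ∨ (¬x5 ∧ x5 ∧ ¬x2 ∧ x4) ∨ (¬x5 ∧ ¬x2 ∧ ¬x2 ∧ x4) ∨ (x2 ∧ x5 ∧ ¬x2 ∧ x4) ∨ (x2 ∧ ¬x2 ∧ ¬x2 ∧ x4)   [distribute ∧ over ∨]
= (x5 ∧ ¬x2 ∧ ¬x4) ∨ (x2 ∧ ¬x4) ∨ (¬x5 ∧ ¬x2 ∧ x4)   [simplify]

(x5 ∧ ¬x2 ∧ ¬x4) ∨ (x2 ∧ ¬x4) ∨ (¬x5 ∧ ¬x2 ∧ x4)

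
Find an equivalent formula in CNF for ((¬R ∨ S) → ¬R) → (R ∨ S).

R ∨ S

((¬R ∨ S) → ¬R) → (R ∨ S)
≡ ¬((¬R ∨ S) → ¬R) ∨ R ∨ S   [eliminate →]
≡ ¬(¬(¬R ∨ S) ∨ ¬R) ∨ R ∨ S   [eliminate →]
≡ (¬¬(¬R ∨ S) ∧ ¬¬R) ∨ R ∨ S   [De Morgan]
≡ ((¬R ∨ S) ∧ ¬¬R) ∨ R ∨ S   [double negation]
≡ ((¬R ∨ S) ∧ R) ∨ R ∨ S   [double negation]
≡ (¬R ∨ S ∨ R ∨ S) ∧ (R ∨ R ∨ S)   [distribute ∨ over ∧]
≡ R ∨ S   [simplify]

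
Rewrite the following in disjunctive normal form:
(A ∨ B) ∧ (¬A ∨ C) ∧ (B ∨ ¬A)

(A ∨ B) ∧ (¬A ∨ C) ∧ (B ∨ ¬A)
≡ (A ∧ ¬A ∧ B) ∨ (A ∧ ¬A ∧ ¬A) ∨ (A ∧ C ∧ B) ∨ (A ∧ C ∧ ¬A) ∨ (B ∧ ¬A ∧ B) ∨ (B ∧ ¬A ∧ ¬A) ∨ (B ∧ C ∧ B) ∨ (B ∧ C ∧ ¬A)   [distribute ∧ over ∨]
≡ (B ∧ ¬A) ∨ (B ∧ C)   [simplify]

(B ∧ ¬A) ∨ (B ∧ C)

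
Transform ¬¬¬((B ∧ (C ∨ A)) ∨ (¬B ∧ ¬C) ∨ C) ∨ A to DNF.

¬¬¬((B ∧ (C ∨ A)) ∨ (¬B ∧ ¬C) ∨ C) ∨ A
≡ ¬((B ∧ (C ∨ A)) ∨ (¬B ∧ ¬C) ∨ C) ∨ A
≡ (¬(B ∧ (C ∨ A)) ∧ ¬(¬B ∧ ¬C) ∧ ¬C) ∨ A
≡ ((¬B ∨ ¬(C ∨ A)) ∧ ¬(¬B ∧ ¬C) ∧ ¬C) ∨ A
≡ ((¬B ∨ (¬C ∧ ¬A)) ∧ ¬(¬B ∧ ¬C) ∧ ¬C) ∨ A
≡ ((¬B ∨ (¬C ∧ ¬A)) ∧ (¬¬B ∨ ¬¬C) ∧ ¬C) ∨ A
≡ ((¬B ∨ (¬C ∧ ¬A)) ∧ (B ∨ ¬¬C) ∧ ¬C) ∨ A
≡ ((¬B ∨ (¬C ∧ ¬A)) ∧ (B ∨ C) ∧ ¬C) ∨ A
≡ (¬B ∧ B ∧ ¬C) ∨ (¬B ∧ C ∧ ¬C) ∨ (¬C ∧ ¬A ∧ B ∧ ¬C) ∨ (¬C ∧ ¬A ∧ C ∧ ¬C) ∨ A
≡ (¬C ∧ ¬A ∧ B) ∨ A

(¬C ∧ ¬A ∧ B) ∨ A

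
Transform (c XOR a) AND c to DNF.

(c XOR a) AND c
= ((c AND NOT a) OR (NOT c AND a)) AND c   [expand XOR]
= (c AND NOT a AND c) OR (NOT c AND a AND c)   [distribute AND over OR]
= c AND NOT a   [simplify]

c AND NOT a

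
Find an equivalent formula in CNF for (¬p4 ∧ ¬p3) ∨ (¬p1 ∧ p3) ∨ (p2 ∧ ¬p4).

(¬p4 ∧ ¬p3) ∨ (¬p1 ∧ p3) ∨ (p2 ∧ ¬p4)
≡ (¬p4 ∨ ¬p1 ∨ p2) ∧ (¬p4 ∨ ¬p1 ∨ ¬p4) ∧ (¬p4 ∨ p3 ∨ p2) ∧ (¬p4 ∨ p3 ∨ ¬p4) ∧ (¬p3 ∨ ¬p1 ∨ p2) ∧ (¬p3 ∨ ¬p1 ∨ ¬p4) ∧ (¬p3 ∨ p3 ∨ p2) ∧ (¬p3 ∨ p3 ∨ ¬p4)   [distribute ∨ over ∧]
≡ (¬p4 ∨ ¬p1) ∧ (¬p4 ∨ p3) ∧ (¬p3 ∨ ¬p1 ∨ p2)   [simplify]

(¬p4 ∨ ¬p1) ∧ (¬p4 ∨ p3) ∧ (¬p3 ∨ ¬p1 ∨ p2)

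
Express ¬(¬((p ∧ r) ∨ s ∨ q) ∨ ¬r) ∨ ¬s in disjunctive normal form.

(p ∧ r) ∨ (s ∧ r) ∨ (q ∧ r) ∨ ¬s

¬(¬((p ∧ r) ∨ s ∨ q) ∨ ¬r) ∨ ¬s
⇔ (¬¬((p ∧ r) ∨ s ∨ q) ∧ ¬¬r) ∨ ¬s   — De Morgan
⇔ (((p ∧ r) ∨ s ∨ q) ∧ ¬¬r) ∨ ¬s   — double negation
⇔ (((p ∧ r) ∨ s ∨ q) ∧ r) ∨ ¬s   — double negation
⇔ (p ∧ r ∧ r) ∨ (s ∧ r) ∨ (q ∧ r) ∨ ¬s   — distribute ∧ over ∨
⇔ (p ∧ r) ∨ (s ∧ r) ∨ (q ∧ r) ∨ ¬s   — simplify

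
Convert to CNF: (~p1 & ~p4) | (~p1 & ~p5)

(~p1 & ~p4) | (~p1 & ~p5)
= (~p1 | ~p1) & (~p1 | ~p5) & (~p4 | ~p1) & (~p4 | ~p5)   [distribute | over &]
= ~p1 & (~p4 | ~p5)   [simplify]

~p1 & (~p4 | ~p5)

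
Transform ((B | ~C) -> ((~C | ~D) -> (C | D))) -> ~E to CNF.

((B | ~C) -> ((~C | ~D) -> (C | D))) -> ~E
≡ ~((B | ~C) -> ((~C | ~D) -> (C | D))) | ~E   [eliminate ->]
≡ ~(~(B | ~C) | ((~C | ~D) -> (C | D))) | ~E   [eliminate ->]
≡ ~(~(B | ~C) | ~(~C | ~D) | C | D) | ~E   [eliminate ->]
≡ (~~(B | ~C) & ~~(~C | ~D) & ~C & ~D) | ~E   [De Morgan]
≡ ((B | ~C) & ~~(~C | ~D) & ~C & ~D) | ~E   [double negation]
≡ ((B | ~C) & (~C | ~D) & ~C & ~D) | ~E   [double negation]
≡ (B | ~C | ~E) & (~C | ~D | ~E) & (~C | ~E) & (~D | ~E)   [distribute | over &]
≡ (~C | ~E) & (~D | ~E)   [simplify]

(~C | ~E) & (~D | ~E)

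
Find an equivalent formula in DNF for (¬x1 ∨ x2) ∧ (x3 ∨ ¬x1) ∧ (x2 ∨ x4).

(¬x1 ∨ x2) ∧ (x3 ∨ ¬x1) ∧ (x2 ∨ x4)
≡ (¬x1 ∧ x3 ∧ x2) ∨ (¬x1 ∧ x3 ∧ x4) ∨ (¬x1 ∧ ¬x1 ∧ x2) ∨ (¬x1 ∧ ¬x1 ∧ x4) ∨ (x2 ∧ x3 ∧ x2) ∨ (x2 ∧ x3 ∧ x4) ∨ (x2 ∧ ¬x1 ∧ x2) ∨ (x2 ∧ ¬x1 ∧ x4)   [distribute ∧ over ∨]
≡ (¬x1 ∧ x2) ∨ (¬x1 ∧ x4) ∨ (x2 ∧ x3)   [simplify]

(¬x1 ∧ x2) ∨ (¬x1 ∧ x4) ∨ (x2 ∧ x3)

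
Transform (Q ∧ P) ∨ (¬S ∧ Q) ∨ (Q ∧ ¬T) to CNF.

(Q ∧ P) ∨ (¬S ∧ Q) ∨ (Q ∧ ¬T)
= (Q ∨ ¬S ∨ Q) ∧ (Q ∨ ¬S ∨ ¬T) ∧ (Q ∨ Q ∨ Q) ∧ (Q ∨ Q ∨ ¬T) ∧ (P ∨ ¬S ∨ Q) ∧ (P ∨ ¬S ∨ ¬T) ∧ (P ∨ Q ∨ Q) ∧ (P ∨ Q ∨ ¬T)   [distribute ∨ over ∧]
= Q ∧ (P ∨ ¬S ∨ ¬T)   [simplify]

Q ∧ (P ∨ ¬S ∨ ¬T)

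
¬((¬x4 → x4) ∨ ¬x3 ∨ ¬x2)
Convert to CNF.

¬((¬x4 → x4) ∨ ¬x3 ∨ ¬x2)
⇔ ¬(¬¬x4 ∨ x4 ∨ ¬x3 ∨ ¬x2)
⇔ ¬¬¬x4 ∧ ¬x4 ∧ ¬¬x3 ∧ ¬¬x2
⇔ ¬x4 ∧ ¬x4 ∧ ¬¬x3 ∧ ¬¬x2
⇔ ¬x4 ∧ ¬x4 ∧ x3 ∧ ¬¬x2
⇔ ¬x4 ∧ ¬x4 ∧ x3 ∧ x2
⇔ ¬x4 ∧ x3 ∧ x2

¬x4 ∧ x3 ∧ x2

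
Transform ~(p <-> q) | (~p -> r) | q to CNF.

~(p <-> q) | (~p -> r) | q
≡ ~((p -> q) & (q -> p)) | (~p -> r) | q   — eliminate <->
≡ ~((~p | q) & (q -> p)) | (~p -> r) | q   — eliminate ->
≡ ~((~p | q) & (~q | p)) | (~p -> r) | q   — eliminate ->
≡ ~((~p | q) & (~q | p)) | ~~p | r | q   — eliminate ->
≡ ~(~p | q) | ~(~q | p) | ~~p | r | q   — De Morgan
≡ (~~p & ~q) | ~(~q | p) | ~~p | r | q   — De Morgan
≡ (p & ~q) | ~(~q | p) | ~~p | r | q   — double negation
≡ (p & ~q) | (~~q & ~p) | ~~p | r | q   — De Morgan
≡ (p & ~q) | (q & ~p) | ~~p | r | q   — double negation
≡ (p & ~q) | (q & ~p) | p | r | q   — double negation
≡ (p | q | p | r | q) & (p | ~p | p | r | q) & (~q | q | p | r | q) & (~q | ~p | p | r | q)   — distribute | over &
≡ p | q | r   — simplify

p | q | r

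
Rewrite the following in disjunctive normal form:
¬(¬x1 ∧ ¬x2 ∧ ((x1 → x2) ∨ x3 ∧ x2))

x1 ∨ x2

¬(¬x1 ∧ ¬x2 ∧ ((x1 → x2) ∨ x3 ∧ x2))
≡ ¬(¬x1 ∧ ¬x2 ∧ (¬x1 ∨ x2 ∨ x3 ∧ x2))   (eliminate →)
≡ ¬¬x1 ∨ ¬¬x2 ∨ ¬(¬x1 ∨ x2 ∨ x3 ∧ x2)   (De Morgan)
≡ x1 ∨ ¬¬x2 ∨ ¬(¬x1 ∨ x2 ∨ x3 ∧ x2)   (double negation)
≡ x1 ∨ x2 ∨ ¬(¬x1 ∨ x2 ∨ x3 ∧ x2)   (double negation)
≡ x1 ∨ x2 ∨ ¬¬x1 ∧ ¬x2 ∧ ¬(x3 ∧ x2)   (De Morgan)
≡ x1 ∨ x2 ∨ x1 ∧ ¬x2 ∧ ¬(x3 ∧ x2)   (double negation)
≡ x1 ∨ x2 ∨ x1 ∧ ¬x2 ∧ (¬x3 ∨ ¬x2)   (De Morgan)
≡ x1 ∨ x2 ∨ x1 ∧ ¬x2 ∧ ¬x3 ∨ x1 ∧ ¬x2 ∧ ¬x2   (distribute ∧ over ∨)
≡ x1 ∨ x2   (simplify)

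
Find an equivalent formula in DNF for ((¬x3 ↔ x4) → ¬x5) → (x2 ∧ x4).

(x3 ∧ ¬x4 ∧ x5) ∨ (x4 ∧ ¬x3 ∧ x5) ∨ (x2 ∧ x4)

((¬x3 ↔ x4) → ¬x5) → (x2 ∧ x4)
≡ ¬((¬x3 ↔ x4) → ¬x5) ∨ (x2 ∧ x4)   — eliminate →
≡ ¬(¬(¬x3 ↔ x4) ∨ ¬x5) ∨ (x2 ∧ x4)   — eliminate →
≡ ¬(¬((¬x3 → x4) ∧ (x4 → ¬x3)) ∨ ¬x5) ∨ (x2 ∧ x4)   — eliminate ↔
≡ ¬(¬((¬¬x3 ∨ x4) ∧ (x4 → ¬x3)) ∨ ¬x5) ∨ (x2 ∧ x4)   — eliminate →
≡ ¬(¬((¬¬x3 ∨ x4) ∧ (¬x4 ∨ ¬x3)) ∨ ¬x5) ∨ (x2 ∧ x4)   — eliminate →
≡ (¬¬((¬¬x3 ∨ x4) ∧ (¬x4 ∨ ¬x3)) ∧ ¬¬x5) ∨ (x2 ∧ x4)   — De Morgan
≡ ((¬¬x3 ∨ x4) ∧ (¬x4 ∨ ¬x3) ∧ ¬¬x5) ∨ (x2 ∧ x4)   — double negation
≡ ((x3 ∨ x4) ∧ (¬x4 ∨ ¬x3) ∧ ¬¬x5) ∨ (x2 ∧ x4)   — double negation
≡ ((x3 ∨ x4) ∧ (¬x4 ∨ ¬x3) ∧ x5) ∨ (x2 ∧ x4)   — double negation
≡ (x3 ∧ ¬x4 ∧ x5) ∨ (x3 ∧ ¬x3 ∧ x5) ∨ (x4 ∧ ¬x4 ∧ x5) ∨ (x4 ∧ ¬x3 ∧ x5) ∨ (x2 ∧ x4)   — distribute ∧ over ∨
≡ (x3 ∧ ¬x4 ∧ x5) ∨ (x4 ∧ ¬x3 ∧ x5) ∨ (x2 ∧ x4)   — simplify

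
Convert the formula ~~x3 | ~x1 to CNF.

~~x3 | ~x1
= x3 | ~x1

x3 | ~x1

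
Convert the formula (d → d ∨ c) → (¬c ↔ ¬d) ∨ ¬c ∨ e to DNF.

(d → d ∨ c) → (¬c ↔ ¬d) ∨ ¬c ∨ e
≡ ¬(d → d ∨ c) ∨ (¬c ↔ ¬d) ∨ ¬c ∨ e   (eliminate →)
≡ ¬(¬d ∨ d ∨ c) ∨ (¬c ↔ ¬d) ∨ ¬c ∨ e   (eliminate →)
≡ ¬(¬d ∨ d ∨ c) ∨ (¬c → ¬d) ∧ (¬d → ¬c) ∨ ¬c ∨ e   (eliminate ↔)
≡ ¬(¬d ∨ d ∨ c) ∨ (¬¬c ∨ ¬d) ∧ (¬d → ¬c) ∨ ¬c ∨ e   (eliminate →)
≡ ¬(¬d ∨ d ∨ c) ∨ (¬¬c ∨ ¬d) ∧ (¬¬d ∨ ¬c) ∨ ¬c ∨ e   (eliminate →)
≡ ¬¬d ∧ ¬d ∧ ¬c ∨ (¬¬c ∨ ¬d) ∧ (¬¬d ∨ ¬c) ∨ ¬c ∨ e   (De Morgan)
≡ d ∧ ¬d ∧ ¬c ∨ (¬¬c ∨ ¬d) ∧ (¬¬d ∨ ¬c) ∨ ¬c ∨ e   (double negation)
≡ d ∧ ¬d ∧ ¬c ∨ (c ∨ ¬d) ∧ (¬¬d ∨ ¬c) ∨ ¬c ∨ e   (double negation)
≡ d ∧ ¬d ∧ ¬c ∨ (c ∨ ¬d) ∧ (d ∨ ¬c) ∨ ¬c ∨ e   (double negation)
≡ d ∧ ¬d ∧ ¬c ∨ c ∧ d ∨ c ∧ ¬c ∨ ¬d ∧ d ∨ ¬d ∧ ¬c ∨ ¬c ∨ e   (distribute ∧ over ∨)
≡ c ∧ d ∨ ¬c ∨ e   (simplify)

c ∧ d ∨ ¬c ∨ e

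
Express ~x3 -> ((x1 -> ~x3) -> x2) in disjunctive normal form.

x3 | x2

~x3 -> ((x1 -> ~x3) -> x2)
≡ ~~x3 | ((x1 -> ~x3) -> x2)   (eliminate ->)
≡ ~~x3 | ~(x1 -> ~x3) | x2   (eliminate ->)
≡ ~~x3 | ~(~x1 | ~x3) | x2   (eliminate ->)
≡ x3 | ~(~x1 | ~x3) | x2   (double negation)
≡ x3 | (~~x1 & ~~x3) | x2   (De Morgan)
≡ x3 | (x1 & ~~x3) | x2   (double negation)
≡ x3 | (x1 & x3) | x2   (double negation)
≡ x3 | x2   (simplify)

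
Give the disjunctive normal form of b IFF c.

(NOT b AND NOT c) OR (c AND b)

b IFF c
≡ (b IMPLIES c) AND (c IMPLIES b)   [eliminate IFF]
≡ (NOT b OR c) AND (c IMPLIES b)   [eliminate IMPLIES]
≡ (NOT b OR c) AND (NOT c OR b)   [eliminate IMPLIES]
≡ (NOT b AND NOT c) OR (NOT b AND b) OR (c AND NOT c) OR (c AND b)   [distribute AND over OR]
≡ (NOT b AND NOT c) OR (c AND b)   [simplify]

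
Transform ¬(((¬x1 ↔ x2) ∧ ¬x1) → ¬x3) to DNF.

¬(((¬x1 ↔ x2) ∧ ¬x1) → ¬x3)
⇔ ¬(¬((¬x1 ↔ x2) ∧ ¬x1) ∨ ¬x3)   [eliminate →]
⇔ ¬(¬((¬x1 → x2) ∧ (x2 → ¬x1) ∧ ¬x1) ∨ ¬x3)   [eliminate ↔]
⇔ ¬(¬((¬¬x1 ∨ x2) ∧ (x2 → ¬x1) ∧ ¬x1) ∨ ¬x3)   [eliminate →]
⇔ ¬(¬((¬¬x1 ∨ x2) ∧ (¬x2 ∨ ¬x1) ∧ ¬x1) ∨ ¬x3)   [eliminate →]
⇔ ¬¬((¬¬x1 ∨ x2) ∧ (¬x2 ∨ ¬x1) ∧ ¬x1) ∧ ¬¬x3   [De Morgan]
⇔ (¬¬x1 ∨ x2) ∧ (¬x2 ∨ ¬x1) ∧ ¬x1 ∧ ¬¬x3   [double negation]
⇔ (x1 ∨ x2) ∧ (¬x2 ∨ ¬x1) ∧ ¬x1 ∧ ¬¬x3   [double negation]
⇔ (x1 ∨ x2) ∧ (¬x2 ∨ ¬x1) ∧ ¬x1 ∧ x3   [double negation]
⇔ (x1 ∧ ¬x2 ∧ ¬x1 ∧ x3) ∨ (x1 ∧ ¬x1 ∧ ¬x1 ∧ x3) ∨ (x2 ∧ ¬x2 ∧ ¬x1 ∧ x3) ∨ (x2 ∧ ¬x1 ∧ ¬x1 ∧ x3)   [distribute ∧ over ∨]
⇔ x2 ∧ ¬x1 ∧ x3   [simplify]

x2 ∧ ¬x1 ∧ x3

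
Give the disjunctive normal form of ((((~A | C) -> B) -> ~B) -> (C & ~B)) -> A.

((((~A | C) -> B) -> ~B) -> (C & ~B)) -> A
= ~((((~A | C) -> B) -> ~B) -> (C & ~B)) | A   [eliminate ->]
= ~(~(((~A | C) -> B) -> ~B) | (C & ~B)) | A   [eliminate ->]
= ~(~(~((~A | C) -> B) | ~B) | (C & ~B)) | A   [eliminate ->]
= ~(~(~(~(~A | C) | B) | ~B) | (C & ~B)) | A   [eliminate ->]
= (~~(~(~(~A | C) | B) | ~B) & ~(C & ~B)) | A   [De Morgan]
= ((~(~(~A | C) | B) | ~B) & ~(C & ~B)) | A   [double negation]
= (((~~(~A | C) & ~B) | ~B) & ~(C & ~B)) | A   [De Morgan]
= ((((~A | C) & ~B) | ~B) & ~(C & ~B)) | A   [double negation]
= ((((~A | C) & ~B) | ~B) & (~C | ~~B)) | A   [De Morgan]
= ((((~A | C) & ~B) | ~B) & (~C | B)) | A   [double negation]
= (~A & ~B & ~C) | (~A & ~B & B) | (C & ~B & ~C) | (C & ~B & B) | (~B & ~C) | (~B & B) | A   [distribute & over |]
= (~B & ~C) | A   [simplify]

(~B & ~C) | A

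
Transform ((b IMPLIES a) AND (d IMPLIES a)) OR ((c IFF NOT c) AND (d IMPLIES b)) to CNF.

(NOT b OR a OR NOT c) AND (NOT b OR a OR c) AND (NOT d OR a OR NOT c) AND (NOT d OR a OR c) AND (NOT d OR a OR b)

((b IMPLIES a) AND (d IMPLIES a)) OR ((c IFF NOT c) AND (d IMPLIES b))
≡ ((NOT b OR a) AND (d IMPLIES a)) OR ((c IFF NOT c) AND (d IMPLIES b))   — eliminate IMPLIES
≡ ((NOT b OR a) AND (NOT d OR a)) OR ((c IFF NOT c) AND (d IMPLIES b))   — eliminate IMPLIES
≡ ((NOT b OR a) AND (NOT d OR a)) OR ((c IMPLIES NOT c) AND (NOT c IMPLIES c) AND (d IMPLIES b))   — eliminate IFF
≡ ((NOT b OR a) AND (NOT d OR a)) OR ((NOT c OR NOT c) AND (NOT c IMPLIES c) AND (d IMPLIES b))   — eliminate IMPLIES
≡ ((NOT b OR a) AND (NOT d OR a)) OR ((NOT c OR NOT c) AND (NOT NOT c OR c) AND (d IMPLIES b))   — eliminate IMPLIES
≡ ((NOT b OR a) AND (NOT d OR a)) OR ((NOT c OR NOT c) AND (NOT NOT c OR c) AND (NOT d OR b))   — eliminate IMPLIES
≡ ((NOT b OR a) AND (NOT d OR a)) OR ((NOT c OR NOT c) AND (c OR c) AND (NOT d OR b))   — double negation
≡ (NOT b OR a OR NOT c OR NOT c) AND (NOT b OR a OR c OR c) AND (NOT b OR a OR NOT d OR b) AND (NOT d OR a OR NOT c OR NOT c) AND (NOT d OR a OR c OR c) AND (NOT d OR a OR NOT d OR b)   — distribute OR over AND
≡ (NOT b OR a OR NOT c) AND (NOT b OR a OR c) AND (NOT d OR a OR NOT c) AND (NOT d OR a OR c) AND (NOT d OR a OR b)   — simplify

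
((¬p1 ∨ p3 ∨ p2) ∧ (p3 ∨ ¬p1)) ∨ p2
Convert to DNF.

¬p1 ∨ p3 ∨ p2

((¬p1 ∨ p3 ∨ p2) ∧ (p3 ∨ ¬p1)) ∨ p2
⇔ (¬p1 ∧ p3) ∨ (¬p1 ∧ ¬p1) ∨ (p3 ∧ p3) ∨ (p3 ∧ ¬p1) ∨ (p2 ∧ p3) ∨ (p2 ∧ ¬p1) ∨ p2   [distribute ∧ over ∨]
⇔ ¬p1 ∨ p3 ∨ p2   [simplify]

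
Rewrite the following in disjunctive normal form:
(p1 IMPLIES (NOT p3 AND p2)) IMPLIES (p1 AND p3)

(p1 AND p3) OR (p1 AND NOT p2)

(p1 IMPLIES (NOT p3 AND p2)) IMPLIES (p1 AND p3)
= NOT (p1 IMPLIES (NOT p3 AND p2)) OR (p1 AND p3)   [eliminate IMPLIES]
= NOT (NOT p1 OR (NOT p3 AND p2)) OR (p1 AND p3)   [eliminate IMPLIES]
= (NOT NOT p1 AND NOT (NOT p3 AND p2)) OR (p1 AND p3)   [De Morgan]
= (p1 AND NOT (NOT p3 AND p2)) OR (p1 AND p3)   [double negation]
= (p1 AND (NOT NOT p3 OR NOT p2)) OR (p1 AND p3)   [De Morgan]
= (p1 AND (p3 OR NOT p2)) OR (p1 AND p3)   [double negation]
= (p1 AND p3) OR (p1 AND NOT p2) OR (p1 AND p3)   [distribute AND over OR]
= (p1 AND p3) OR (p1 AND NOT p2)   [simplify]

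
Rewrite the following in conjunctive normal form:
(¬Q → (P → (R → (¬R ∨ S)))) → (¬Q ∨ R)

¬Q ∨ R

(¬Q → (P → (R → (¬R ∨ S)))) → (¬Q ∨ R)
≡ ¬(¬Q → (P → (R → (¬R ∨ S)))) ∨ ¬Q ∨ R   — eliminate →
≡ ¬(¬¬Q ∨ (P → (R → (¬R ∨ S)))) ∨ ¬Q ∨ R   — eliminate →
≡ ¬(¬¬Q ∨ ¬P ∨ (R → (¬R ∨ S))) ∨ ¬Q ∨ R   — eliminate →
≡ ¬(¬¬Q ∨ ¬P ∨ ¬R ∨ ¬R ∨ S) ∨ ¬Q ∨ R   — eliminate →
≡ (¬¬¬Q ∧ ¬¬P ∧ ¬¬R ∧ ¬¬R ∧ ¬S) ∨ ¬Q ∨ R   — De Morgan
≡ (¬Q ∧ ¬¬P ∧ ¬¬R ∧ ¬¬R ∧ ¬S) ∨ ¬Q ∨ R   — double negation
≡ (¬Q ∧ P ∧ ¬¬R ∧ ¬¬R ∧ ¬S) ∨ ¬Q ∨ R   — double negation
≡ (¬Q ∧ P ∧ R ∧ ¬¬R ∧ ¬S) ∨ ¬Q ∨ R   — double negation
≡ (¬Q ∧ P ∧ R ∧ R ∧ ¬S) ∨ ¬Q ∨ R   — double negation
≡ (¬Q ∨ ¬Q ∨ R) ∧ (P ∨ ¬Q ∨ R) ∧ (R ∨ ¬Q ∨ R) ∧ (R ∨ ¬Q ∨ R) ∧ (¬S ∨ ¬Q ∨ R)   — distribute ∨ over ∧
≡ ¬Q ∨ R   — simplify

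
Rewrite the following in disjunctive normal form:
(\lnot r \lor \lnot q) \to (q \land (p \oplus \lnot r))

(r \land q) \lor (q \land \lnot p \land \lnot r)

(\lnot r \lor \lnot q) \to (q \land (p \oplus \lnot r))
⇔ \lnot (\lnot r \lor \lnot q) \lor (q \land (p \oplus \lnot r))   [eliminate \to]
⇔ \lnot (\lnot r \lor \lnot q) \lor (q \land ((p \land \lnot \lnot r) \lor (\lnot p \land \lnot r)))   [expand \oplus]
⇔ (\lnot \lnot r \land \lnot \lnot q) \lor (q \land ((p \land \lnot \lnot r) \lor (\lnot p \land \lnot r)))   [De Morgan]
⇔ (r \land \lnot \lnot q) \lor (q \land ((p \land \lnot \lnot r) \lor (\lnot p \land \lnot r)))   [double negation]
⇔ (r \land q) \lor (q \land ((p \land \lnot \lnot r) \lor (\lnot p \land \lnot r)))   [double negation]
⇔ (r \land q) \lor (q \land ((p \land r) \lor (\lnot p \land \lnot r)))   [double negation]
⇔ (r \land q) \lor (q \land p \land r) \lor (q \land \lnot p \land \lnot r)   [distribute \land over \lor]
⇔ (r \land q) \lor (q \land \lnot p \land \lnot r)   [simplify]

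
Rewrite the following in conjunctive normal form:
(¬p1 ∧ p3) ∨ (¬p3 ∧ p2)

(¬p1 ∧ p3) ∨ (¬p3 ∧ p2)
≡ (¬p1 ∨ ¬p3) ∧ (¬p1 ∨ p2) ∧ (p3 ∨ ¬p3) ∧ (p3 ∨ p2)   (distribute ∨ over ∧)
≡ (¬p1 ∨ ¬p3) ∧ (¬p1 ∨ p2) ∧ (p3 ∨ p2)   (simplify)

(¬p1 ∨ ¬p3) ∧ (¬p1 ∨ p2) ∧ (p3 ∨ p2)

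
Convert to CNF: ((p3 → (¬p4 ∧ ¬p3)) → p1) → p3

¬p1 ∨ p3

((p3 → (¬p4 ∧ ¬p3)) → p1) → p3
≡ ¬((p3 → (¬p4 ∧ ¬p3)) → p1) ∨ p3   [eliminate →]
≡ ¬(¬(p3 → (¬p4 ∧ ¬p3)) ∨ p1) ∨ p3   [eliminate →]
≡ ¬(¬(¬p3 ∨ (¬p4 ∧ ¬p3)) ∨ p1) ∨ p3   [eliminate →]
≡ (¬¬(¬p3 ∨ (¬p4 ∧ ¬p3)) ∧ ¬p1) ∨ p3   [De Morgan]
≡ ((¬p3 ∨ (¬p4 ∧ ¬p3)) ∧ ¬p1) ∨ p3   [double negation]
≡ (¬p3 ∨ ¬p4 ∨ p3) ∧ (¬p3 ∨ ¬p3 ∨ p3) ∧ (¬p1 ∨ p3)   [distribute ∨ over ∧]
≡ ¬p1 ∨ p3   [simplify]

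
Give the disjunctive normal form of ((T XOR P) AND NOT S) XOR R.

(T AND NOT P AND NOT S AND NOT R) OR (NOT T AND P AND NOT S AND NOT R) OR (NOT T AND NOT P AND R) OR (P AND T AND R) OR (S AND R)

((T XOR P) AND NOT S) XOR R
≡ ((T XOR P) AND NOT S AND NOT R) OR (NOT ((T XOR P) AND NOT S) AND R)   — expand XOR
≡ (((T AND NOT P) OR (NOT T AND P)) AND NOT S AND NOT R) OR (NOT ((T XOR P) AND NOT S) AND R)   — expand XOR
≡ (((T AND NOT P) OR (NOT T AND P)) AND NOT S AND NOT R) OR (NOT (((T AND NOT P) OR (NOT T AND P)) AND NOT S) AND R)   — expand XOR
≡ (((T AND NOT P) OR (NOT T AND P)) AND NOT S AND NOT R) OR ((NOT ((T AND NOT P) OR (NOT T AND P)) OR NOT NOT S) AND R)   — De Morgan
≡ (((T AND NOT P) OR (NOT T AND P)) AND NOT S AND NOT R) OR (((NOT (T AND NOT P) AND NOT (NOT T AND P)) OR NOT NOT S) AND R)   — De Morgan
≡ (((T AND NOT P) OR (NOT T AND P)) AND NOT S AND NOT R) OR ((((NOT T OR NOT NOT P) AND NOT (NOT T AND P)) OR NOT NOT S) AND R)   — De Morgan
≡ (((T AND NOT P) OR (NOT T AND P)) AND NOT S AND NOT R) OR ((((NOT T OR P) AND NOT (NOT T AND P)) OR NOT NOT S) AND R)   — double negation
≡ (((T AND NOT P) OR (NOT T AND P)) AND NOT S AND NOT R) OR ((((NOT T OR P) AND (NOT NOT T OR NOT P)) OR NOT NOT S) AND R)   — De Morgan
≡ (((T AND NOT P) OR (NOT T AND P)) AND NOT S AND NOT R) OR ((((NOT T OR P) AND (T OR NOT P)) OR NOT NOT S) AND R)   — double negation
≡ (((T AND NOT P) OR (NOT T AND P)) AND NOT S AND NOT R) OR ((((NOT T OR P) AND (T OR NOT P)) OR S) AND R)   — double negation
≡ (T AND NOT P AND NOT S AND NOT R) OR (NOT T AND P AND NOT S AND NOT R) OR (NOT T AND T AND R) OR (NOT T AND NOT P AND R) OR (P AND T AND R) OR (P AND NOT P AND R) OR (S AND R)   — distribute AND over OR
≡ (T AND NOT P AND NOT S AND NOT R) OR (NOT T AND P AND NOT S AND NOT R) OR (NOT T AND NOT P AND R) OR (P AND T AND R) OR (S AND R)   — simplify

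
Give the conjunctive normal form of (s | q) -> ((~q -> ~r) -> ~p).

(s | q) -> ((~q -> ~r) -> ~p)
≡ ~(s | q) | ((~q -> ~r) -> ~p)
≡ ~(s | q) | ~(~q -> ~r) | ~p
≡ ~(s | q) | ~(~~q | ~r) | ~p
≡ (~s & ~q) | ~(~~q | ~r) | ~p
≡ (~s & ~q) | (~~~q & ~~r) | ~p
≡ (~s & ~q) | (~q & ~~r) | ~p
≡ (~s & ~q) | (~q & r) | ~p
≡ (~s | ~q | ~p) & (~s | r | ~p) & (~q | ~q | ~p) & (~q | r | ~p)
≡ (~s | r | ~p) & (~q | ~p)

(~s | r | ~p) & (~q | ~p)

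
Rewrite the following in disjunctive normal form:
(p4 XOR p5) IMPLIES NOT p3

(p4 XOR p5) IMPLIES NOT p3
⇔ NOT (p4 XOR p5) OR NOT p3   — eliminate IMPLIES
⇔ NOT ((p4 AND NOT p5) OR (NOT p4 AND p5)) OR NOT p3   — expand XOR
⇔ (NOT (p4 AND NOT p5) AND NOT (NOT p4 AND p5)) OR NOT p3   — De Morgan
⇔ ((NOT p4 OR NOT NOT p5) AND NOT (NOT p4 AND p5)) OR NOT p3   — De Morgan
⇔ ((NOT p4 OR p5) AND NOT (NOT p4 AND p5)) OR NOT p3   — double negation
⇔ ((NOT p4 OR p5) AND (NOT NOT p4 OR NOT p5)) OR NOT p3   — De Morgan
⇔ ((NOT p4 OR p5) AND (p4 OR NOT p5)) OR NOT p3   — double negation
⇔ (NOT p4 AND p4) OR (NOT p4 AND NOT p5) OR (p5 AND p4) OR (p5 AND NOT p5) OR NOT p3   — distribute AND over OR
⇔ (NOT p4 AND NOT p5) OR (p5 AND p4) OR NOT p3   — simplify

(NOT p4 AND NOT p5) OR (p5 AND p4) OR NOT p3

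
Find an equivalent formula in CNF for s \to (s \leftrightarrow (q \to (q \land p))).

s \to (s \leftrightarrow (q \to (q \land p)))
≡ \lnot s \lor (s \leftrightarrow (q \to (q \land p)))   [eliminate \to]
≡ \lnot s \lor ((s \to (q \to (q \land p))) \land ((q \to (q \land p)) \to s))   [eliminate \leftrightarrow]
≡ \lnot s \lor ((\lnot s \lor (q \to (q \land p))) \land ((q \to (q \land p)) \to s))   [eliminate \to]
≡ \lnot s \lor ((\lnot s \lor \lnot q \lor (q \land p)) \land ((q \to (q \land p)) \to s))   [eliminate \to]
≡ \lnot s \lor ((\lnot s \lor \lnot q \lor (q \land p)) \land (\lnot (q \to (q \land p)) \lor s))   [eliminate \to]
≡ \lnot s \lor ((\lnot s \lor \lnot q \lor (q \land p)) \land (\lnot (\lnot q \lor (q \land p)) \lor s))   [eliminate \to]
≡ \lnot s \lor ((\lnot s \lor \lnot q \lor (q \land p)) \land ((\lnot \lnot q \land \lnot (q \land p)) \lor s))   [De Morgan]
≡ \lnot s \lor ((\lnot s \lor \lnot q \lor (q \land p)) \land ((q \land \lnot (q \land p)) \lor s))   [double negation]
≡ \lnot s \lor ((\lnot s \lor \lnot q \lor (q \land p)) \land ((q \land (\lnot q \lor \lnot p)) \lor s))   [De Morgan]
≡ (\lnot s \lor \lnot s \lor \lnot q \lor q) \land (\lnot s \lor \lnot s \lor \lnot q \lor p) \land (\lnot s \lor q \lor s) \land (\lnot s \lor \lnot q \lor \lnot p \lor s)   [distribute \lor over \land]
≡ \lnot s \lor \lnot q \lor p   [simplify]

\lnot s \lor \lnot q \lor p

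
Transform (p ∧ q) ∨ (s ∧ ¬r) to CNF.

(p ∨ s) ∧ (p ∨ ¬r) ∧ (q ∨ s) ∧ (q ∨ ¬r)

(p ∧ q) ∨ (s ∧ ¬r)
≡ (p ∨ s) ∧ (p ∨ ¬r) ∧ (q ∨ s) ∧ (q ∨ ¬r)   (distribute ∨ over ∧)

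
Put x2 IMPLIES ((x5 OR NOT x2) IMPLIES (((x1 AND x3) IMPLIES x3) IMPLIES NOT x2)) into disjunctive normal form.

x2 IMPLIES ((x5 OR NOT x2) IMPLIES (((x1 AND x3) IMPLIES x3) IMPLIES NOT x2))
= NOT x2 OR ((x5 OR NOT x2) IMPLIES (((x1 AND x3) IMPLIES x3) IMPLIES NOT x2))   — eliminate IMPLIES
= NOT x2 OR NOT (x5 OR NOT x2) OR (((x1 AND x3) IMPLIES x3) IMPLIES NOT x2)   — eliminate IMPLIES
= NOT x2 OR NOT (x5 OR NOT x2) OR NOT ((x1 AND x3) IMPLIES x3) OR NOT x2   — eliminate IMPLIES
= NOT x2 OR NOT (x5 OR NOT x2) OR NOT (NOT (x1 AND x3) OR x3) OR NOT x2   — eliminate IMPLIES
= NOT x2 OR (NOT x5 AND NOT NOT x2) OR NOT (NOT (x1 AND x3) OR x3) OR NOT x2   — De Morgan
= NOT x2 OR (NOT x5 AND x2) OR NOT (NOT (x1 AND x3) OR x3) OR NOT x2   — double negation
= NOT x2 OR (NOT x5 AND x2) OR (NOT NOT (x1 AND x3) AND NOT x3) OR NOT x2   — De Morgan
= NOT x2 OR (NOT x5 AND x2) OR (x1 AND x3 AND NOT x3) OR NOT x2   — double negation
= NOT x2 OR (NOT x5 AND x2)   — simplify

NOT x2 OR (NOT x5 AND x2)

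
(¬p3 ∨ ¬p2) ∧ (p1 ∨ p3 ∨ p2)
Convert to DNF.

(¬p3 ∧ p1) ∨ (¬p3 ∧ p2) ∨ (¬p2 ∧ p1) ∨ (¬p2 ∧ p3)

(¬p3 ∨ ¬p2) ∧ (p1 ∨ p3 ∨ p2)
≡ (¬p3 ∧ p1) ∨ (¬p3 ∧ p3) ∨ (¬p3 ∧ p2) ∨ (¬p2 ∧ p1) ∨ (¬p2 ∧ p3) ∨ (¬p2 ∧ p2)   [distribute ∧ over ∨]
≡ (¬p3 ∧ p1) ∨ (¬p3 ∧ p2) ∨ (¬p2 ∧ p1) ∨ (¬p2 ∧ p3)   [simplify]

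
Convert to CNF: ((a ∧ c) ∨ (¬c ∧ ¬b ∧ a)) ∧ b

a ∧ (c ∨ ¬b) ∧ b

((a ∧ c) ∨ (¬c ∧ ¬b ∧ a)) ∧ b
≡ (a ∨ ¬c) ∧ (a ∨ ¬b) ∧ (a ∨ a) ∧ (c ∨ ¬c) ∧ (c ∨ ¬b) ∧ (c ∨ a) ∧ b
≡ a ∧ (c ∨ ¬b) ∧ b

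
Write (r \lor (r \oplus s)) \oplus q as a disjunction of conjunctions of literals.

(r \lor (r \oplus s)) \oplus q
≡ ((r \lor (r \oplus s)) \land \lnot q) \lor (\lnot (r \lor (r \oplus s)) \land q)   [expand \oplus]
≡ ((r \lor (r \land \lnot s) \lor (\lnot r \land s)) \land \lnot q) \lor (\lnot (r \lor (r \oplus s)) \land q)   [expand \oplus]
≡ ((r \lor (r \land \lnot s) \lor (\lnot r \land s)) \land \lnot q) \lor (\lnot (r \lor (r \land \lnot s) \lor (\lnot r \land s)) \land q)   [expand \oplus]
≡ ((r \lor (r \land \lnot s) \lor (\lnot r \land s)) \land \lnot q) \lor (\lnot r \land \lnot (r \land \lnot s) \land \lnot (\lnot r \land s) \land q)   [De Morgan]
≡ ((r \lor (r \land \lnot s) \lor (\lnot r \land s)) \land \lnot q) \lor (\lnot r \land (\lnot r \lor \lnot \lnot s) \land \lnot (\lnot r \land s) \land q)   [De Morgan]
≡ ((r \lor (r \land \lnot s) \lor (\lnot r \land s)) \land \lnot q) \lor (\lnot r \land (\lnot r \lor s) \land \lnot (\lnot r \land s) \land q)   [double negation]
≡ ((r \lor (r \land \lnot s) \lor (\lnot r \land s)) \land \lnot q) \lor (\lnot r \land (\lnot r \lor s) \land (\lnot \lnot r \lor \lnot s) \land q)   [De Morgan]
≡ ((r \lor (r \land \lnot s) \lor (\lnot r \land s)) \land \lnot q) \lor (\lnot r \land (\lnot r \lor s) \land (r \lor \lnot s) \land q)   [double negation]
≡ (r \land \lnot q) \lor (r \land \lnot s \land \lnot q) \lor (\lnot r \land s \land \lnot q) \lor (\lnot r \land \lnot r \land r \land q) \lor (\lnot r \land \lnot r \land \lnot s \land q) \lor (\lnot r \land s \land r \land q) \lor (\lnot r \land s \land \lnot s \land q)   [distribute \land over \lor]
≡ (r \land \lnot q) \lor (\lnot r \land s \land \lnot q) \lor (\lnot r \land \lnot s \land q)   [simplify]

(r \land \lnot q) \lor (\lnot r \land s \land \lnot q) \lor (\lnot r \land \lnot s \land q)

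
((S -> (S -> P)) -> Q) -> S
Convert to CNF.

~Q | S

((S -> (S -> P)) -> Q) -> S
≡ ~((S -> (S -> P)) -> Q) | S   (eliminate ->)
≡ ~(~(S -> (S -> P)) | Q) | S   (eliminate ->)
≡ ~(~(~S | (S -> P)) | Q) | S   (eliminate ->)
≡ ~(~(~S | ~S | P) | Q) | S   (eliminate ->)
≡ (~~(~S | ~S | P) & ~Q) | S   (De Morgan)
≡ ((~S | ~S | P) & ~Q) | S   (double negation)
≡ (~S | ~S | P | S) & (~Q | S)   (distribute | over &)
≡ ~Q | S   (simplify)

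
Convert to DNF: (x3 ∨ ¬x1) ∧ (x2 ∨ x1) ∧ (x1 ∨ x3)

(x3 ∧ x2) ∨ (x3 ∧ x1)

(x3 ∨ ¬x1) ∧ (x2 ∨ x1) ∧ (x1 ∨ x3)
≡ (x3 ∧ x2 ∧ x1) ∨ (x3 ∧ x2 ∧ x3) ∨ (x3 ∧ x1 ∧ x1) ∨ (x3 ∧ x1 ∧ x3) ∨ (¬x1 ∧ x2 ∧ x1) ∨ (¬x1 ∧ x2 ∧ x3) ∨ (¬x1 ∧ x1 ∧ x1) ∨ (¬x1 ∧ x1 ∧ x3)   — distribute ∧ over ∨
≡ (x3 ∧ x2) ∨ (x3 ∧ x1)   — simplify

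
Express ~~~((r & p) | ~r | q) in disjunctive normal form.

~p & r & ~q

~~~((r & p) | ~r | q)
= ~((r & p) | ~r | q)   [double negation]
= ~(r & p) & ~~r & ~q   [De Morgan]
= (~r | ~p) & ~~r & ~q   [De Morgan]
= (~r | ~p) & r & ~q   [double negation]
= (~r & r & ~q) | (~p & r & ~q)   [distribute & over |]
= ~p & r & ~q   [simplify]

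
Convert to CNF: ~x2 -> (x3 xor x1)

~x2 -> (x3 xor x1)
⇔ ~~x2 | (x3 xor x1)   [eliminate ->]
⇔ ~~x2 | ((x3 | x1) & ~(x3 & x1))   [expand xor]
⇔ x2 | ((x3 | x1) & ~(x3 & x1))   [double negation]
⇔ x2 | ((x3 | x1) & (~x3 | ~x1))   [De Morgan]
⇔ (x2 | x3 | x1) & (x2 | ~x3 | ~x1)   [distribute | over &]

(x2 | x3 | x1) & (x2 | ~x3 | ~x1)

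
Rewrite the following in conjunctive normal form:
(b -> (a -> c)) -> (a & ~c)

(b -> (a -> c)) -> (a & ~c)
≡ ~(b -> (a -> c)) | (a & ~c)   (eliminate ->)
≡ ~(~b | (a -> c)) | (a & ~c)   (eliminate ->)
≡ ~(~b | ~a | c) | (a & ~c)   (eliminate ->)
≡ (~~b & ~~a & ~c) | (a & ~c)   (De Morgan)
≡ (b & ~~a & ~c) | (a & ~c)   (double negation)
≡ (b & a & ~c) | (a & ~c)   (double negation)
≡ (b | a) & (b | ~c) & (a | a) & (a | ~c) & (~c | a) & (~c | ~c)   (distribute | over &)
≡ a & ~c   (simplify)

a & ~c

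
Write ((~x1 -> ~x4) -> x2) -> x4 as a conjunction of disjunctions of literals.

((~x1 -> ~x4) -> x2) -> x4
≡ ~((~x1 -> ~x4) -> x2) | x4   (eliminate ->)
≡ ~(~(~x1 -> ~x4) | x2) | x4   (eliminate ->)
≡ ~(~(~~x1 | ~x4) | x2) | x4   (eliminate ->)
≡ (~~(~~x1 | ~x4) & ~x2) | x4   (De Morgan)
≡ ((~~x1 | ~x4) & ~x2) | x4   (double negation)
≡ ((x1 | ~x4) & ~x2) | x4   (double negation)
≡ (x1 | ~x4 | x4) & (~x2 | x4)   (distribute | over &)
≡ ~x2 | x4   (simplify)

~x2 | x4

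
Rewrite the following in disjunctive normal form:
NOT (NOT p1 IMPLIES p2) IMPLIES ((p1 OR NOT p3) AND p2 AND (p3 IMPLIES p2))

p1 OR p2

NOT (NOT p1 IMPLIES p2) IMPLIES ((p1 OR NOT p3) AND p2 AND (p3 IMPLIES p2))
⇔ NOT NOT (NOT p1 IMPLIES p2) OR ((p1 OR NOT p3) AND p2 AND (p3 IMPLIES p2))   [eliminate IMPLIES]
⇔ NOT NOT (NOT NOT p1 OR p2) OR ((p1 OR NOT p3) AND p2 AND (p3 IMPLIES p2))   [eliminate IMPLIES]
⇔ NOT NOT (NOT NOT p1 OR p2) OR ((p1 OR NOT p3) AND p2 AND (NOT p3 OR p2))   [eliminate IMPLIES]
⇔ NOT NOT p1 OR p2 OR ((p1 OR NOT p3) AND p2 AND (NOT p3 OR p2))   [double negation]
⇔ p1 OR p2 OR ((p1 OR NOT p3) AND p2 AND (NOT p3 OR p2))   [double negation]
⇔ p1 OR p2 OR (p1 AND p2 AND NOT p3) OR (p1 AND p2 AND p2) OR (NOT p3 AND p2 AND NOT p3) OR (NOT p3 AND p2 AND p2)   [distribute AND over OR]
⇔ p1 OR p2   [simplify]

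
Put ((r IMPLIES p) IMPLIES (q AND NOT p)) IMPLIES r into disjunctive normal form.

(NOT r AND NOT q) OR p OR r

((r IMPLIES p) IMPLIES (q AND NOT p)) IMPLIES r
⇔ NOT ((r IMPLIES p) IMPLIES (q AND NOT p)) OR r   [eliminate IMPLIES]
⇔ NOT (NOT (r IMPLIES p) OR (q AND NOT p)) OR r   [eliminate IMPLIES]
⇔ NOT (NOT (NOT r OR p) OR (q AND NOT p)) OR r   [eliminate IMPLIES]
⇔ (NOT NOT (NOT r OR p) AND NOT (q AND NOT p)) OR r   [De Morgan]
⇔ ((NOT r OR p) AND NOT (q AND NOT p)) OR r   [double negation]
⇔ ((NOT r OR p) AND (NOT q OR NOT NOT p)) OR r   [De Morgan]
⇔ ((NOT r OR p) AND (NOT q OR p)) OR r   [double negation]
⇔ (NOT r AND NOT q) OR (NOT r AND p) OR (p AND NOT q) OR (p AND p) OR r   [distribute AND over OR]
⇔ (NOT r AND NOT q) OR p OR r   [simplify]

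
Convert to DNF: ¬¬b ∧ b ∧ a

¬¬b ∧ b ∧ a
= b ∧ b ∧ a   — double negation
= b ∧ a   — simplify

b ∧ a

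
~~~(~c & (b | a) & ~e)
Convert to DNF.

~~~(~c & (b | a) & ~e)
≡ ~(~c & (b | a) & ~e)   (double negation)
≡ ~~c | ~(b | a) | ~~e   (De Morgan)
≡ c | ~(b | a) | ~~e   (double negation)
≡ c | (~b & ~a) | ~~e   (De Morgan)
≡ c | (~b & ~a) | e   (double negation)

c | (~b & ~a) | e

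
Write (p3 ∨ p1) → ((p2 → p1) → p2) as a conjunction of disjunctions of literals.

(p3 ∨ p1) → ((p2 → p1) → p2)
≡ ¬(p3 ∨ p1) ∨ ((p2 → p1) → p2)   [eliminate →]
≡ ¬(p3 ∨ p1) ∨ ¬(p2 → p1) ∨ p2   [eliminate →]
≡ ¬(p3 ∨ p1) ∨ ¬(¬p2 ∨ p1) ∨ p2   [eliminate →]
≡ (¬p3 ∧ ¬p1) ∨ ¬(¬p2 ∨ p1) ∨ p2   [De Morgan]
≡ (¬p3 ∧ ¬p1) ∨ (¬¬p2 ∧ ¬p1) ∨ p2   [De Morgan]
≡ (¬p3 ∧ ¬p1) ∨ (p2 ∧ ¬p1) ∨ p2   [double negation]
≡ (¬p3 ∨ p2 ∨ p2) ∧ (¬p3 ∨ ¬p1 ∨ p2) ∧ (¬p1 ∨ p2 ∨ p2) ∧ (¬p1 ∨ ¬p1 ∨ p2)   [distribute ∨ over ∧]
≡ (¬p3 ∨ p2) ∧ (¬p1 ∨ p2)   [simplify]

(¬p3 ∨ p2) ∧ (¬p1 ∨ p2)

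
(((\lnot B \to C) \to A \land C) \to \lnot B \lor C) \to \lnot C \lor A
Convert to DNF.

(((\lnot B \to C) \to A \land C) \to \lnot B \lor C) \to \lnot C \lor A
≡ \lnot (((\lnot B \to C) \to A \land C) \to \lnot B \lor C) \lor \lnot C \lor A
≡ \lnot (\lnot ((\lnot B \to C) \to A \land C) \lor \lnot B \lor C) \lor \lnot C \lor A
≡ \lnot (\lnot (\lnot (\lnot B \to C) \lor A \land C) \lor \lnot B \lor C) \lor \lnot C \lor A
≡ \lnot (\lnot (\lnot (\lnot \lnot B \lor C) \lor A \land C) \lor \lnot B \lor C) \lor \lnot C \lor A
≡ \lnot \lnot (\lnot (\lnot \lnot B \lor C) \lor A \land C) \land \lnot \lnot B \land \lnot C \lor \lnot C \lor A
≡ (\lnot (\lnot \lnot B \lor C) \lor A \land C) \land \lnot \lnot B \land \lnot C \lor \lnot C \lor A
≡ (\lnot \lnot \lnot B \land \lnot C \lor A \land C) \land \lnot \lnot B \land \lnot C \lor \lnot C \lor A
≡ (\lnot B \land \lnot C \lor A \land C) \land \lnot \lnot B \land \lnot C \lor \lnot C \lor A
≡ (\lnot B \land \lnot C \lor A \land C) \land B \land \lnot C \lor \lnot C \lor A
≡ \lnot B \land \lnot C \land B \land \lnot C \lor A \land C \land B \land \lnot C \lor \lnot C \lor A
≡ \lnot C \lor A

\lnot C \lor A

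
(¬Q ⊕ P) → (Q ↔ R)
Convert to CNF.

(Q ∨ P ∨ ¬R) ∧ (¬P ∨ ¬Q ∨ R)

(¬Q ⊕ P) → (Q ↔ R)
≡ ¬(¬Q ⊕ P) ∨ (Q ↔ R)   [eliminate →]
≡ ¬((¬Q ∨ P) ∧ ¬(¬Q ∧ P)) ∨ (Q ↔ R)   [expand ⊕]
≡ ¬((¬Q ∨ P) ∧ ¬(¬Q ∧ P)) ∨ ((Q → R) ∧ (R → Q))   [eliminate ↔]
≡ ¬((¬Q ∨ P) ∧ ¬(¬Q ∧ P)) ∨ ((¬Q ∨ R) ∧ (R → Q))   [eliminate →]
≡ ¬((¬Q ∨ P) ∧ ¬(¬Q ∧ P)) ∨ ((¬Q ∨ R) ∧ (¬R ∨ Q))   [eliminate →]
≡ ¬(¬Q ∨ P) ∨ ¬¬(¬Q ∧ P) ∨ ((¬Q ∨ R) ∧ (¬R ∨ Q))   [De Morgan]
≡ (¬¬Q ∧ ¬P) ∨ ¬¬(¬Q ∧ P) ∨ ((¬Q ∨ R) ∧ (¬R ∨ Q))   [De Morgan]
≡ (Q ∧ ¬P) ∨ ¬¬(¬Q ∧ P) ∨ ((¬Q ∨ R) ∧ (¬R ∨ Q))   [double negation]
≡ (Q ∧ ¬P) ∨ (¬Q ∧ P) ∨ ((¬Q ∨ R) ∧ (¬R ∨ Q))   [double negation]
≡ (Q ∨ ¬Q ∨ ¬Q ∨ R) ∧ (Q ∨ ¬Q ∨ ¬R ∨ Q) ∧ (Q ∨ P ∨ ¬Q ∨ R) ∧ (Q ∨ P ∨ ¬R ∨ Q) ∧ (¬P ∨ ¬Q ∨ ¬Q ∨ R) ∧ (¬P ∨ ¬Q ∨ ¬R ∨ Q) ∧ (¬P ∨ P ∨ ¬Q ∨ R) ∧ (¬P ∨ P ∨ ¬R ∨ Q)   [distribute ∨ over ∧]
≡ (Q ∨ P ∨ ¬R) ∧ (¬P ∨ ¬Q ∨ R)   [simplify]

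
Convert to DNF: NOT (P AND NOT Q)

NOT P OR Q

NOT (P AND NOT Q)
⇔ NOT P OR NOT NOT Q   — De Morgan
⇔ NOT P OR Q   — double negation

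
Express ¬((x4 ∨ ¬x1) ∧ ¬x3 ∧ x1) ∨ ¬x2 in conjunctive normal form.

¬((x4 ∨ ¬x1) ∧ ¬x3 ∧ x1) ∨ ¬x2
⇔ ¬(x4 ∨ ¬x1) ∨ ¬¬x3 ∨ ¬x1 ∨ ¬x2
⇔ ¬x4 ∧ ¬¬x1 ∨ ¬¬x3 ∨ ¬x1 ∨ ¬x2
⇔ ¬x4 ∧ x1 ∨ ¬¬x3 ∨ ¬x1 ∨ ¬x2
⇔ ¬x4 ∧ x1 ∨ x3 ∨ ¬x1 ∨ ¬x2
⇔ (¬x4 ∨ x3 ∨ ¬x1 ∨ ¬x2) ∧ (x1 ∨ x3 ∨ ¬x1 ∨ ¬x2)
⇔ ¬x4 ∨ x3 ∨ ¬x1 ∨ ¬x2

¬x4 ∨ x3 ∨ ¬x1 ∨ ¬x2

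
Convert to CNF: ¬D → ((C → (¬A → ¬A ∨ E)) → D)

¬D → ((C → (¬A → ¬A ∨ E)) → D)
≡ ¬¬D ∨ ((C → (¬A → ¬A ∨ E)) → D)
≡ ¬¬D ∨ ¬(C → (¬A → ¬A ∨ E)) ∨ D
≡ ¬¬D ∨ ¬(¬C ∨ (¬A → ¬A ∨ E)) ∨ D
≡ ¬¬D ∨ ¬(¬C ∨ ¬¬A ∨ ¬A ∨ E) ∨ D
≡ D ∨ ¬(¬C ∨ ¬¬A ∨ ¬A ∨ E) ∨ D
≡ D ∨ ¬¬C ∧ ¬¬¬A ∧ ¬¬A ∧ ¬E ∨ D
≡ D ∨ C ∧ ¬¬¬A ∧ ¬¬A ∧ ¬E ∨ D
≡ D ∨ C ∧ ¬A ∧ ¬¬A ∧ ¬E ∨ D
≡ D ∨ C ∧ ¬A ∧ A ∧ ¬E ∨ D
≡ (D ∨ C ∨ D) ∧ (D ∨ ¬A ∨ D) ∧ (D ∨ A ∨ D) ∧ (D ∨ ¬E ∨ D)
≡ (D ∨ C) ∧ (D ∨ ¬A) ∧ (D ∨ A) ∧ (D ∨ ¬E)

(D ∨ C) ∧ (D ∨ ¬A) ∧ (D ∨ A) ∧ (D ∨ ¬E)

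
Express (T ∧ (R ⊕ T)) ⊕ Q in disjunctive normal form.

(T ∧ (R ⊕ T)) ⊕ Q
≡ (T ∧ (R ⊕ T) ∧ ¬Q) ∨ (¬(T ∧ (R ⊕ T)) ∧ Q)   [expand ⊕]
≡ (T ∧ ((R ∧ ¬T) ∨ (¬R ∧ T)) ∧ ¬Q) ∨ (¬(T ∧ (R ⊕ T)) ∧ Q)   [expand ⊕]
≡ (T ∧ ((R ∧ ¬T) ∨ (¬R ∧ T)) ∧ ¬Q) ∨ (¬(T ∧ ((R ∧ ¬T) ∨ (¬R ∧ T))) ∧ Q)   [expand ⊕]
≡ (T ∧ ((R ∧ ¬T) ∨ (¬R ∧ T)) ∧ ¬Q) ∨ ((¬T ∨ ¬((R ∧ ¬T) ∨ (¬R ∧ T))) ∧ Q)   [De Morgan]
≡ (T ∧ ((R ∧ ¬T) ∨ (¬R ∧ T)) ∧ ¬Q) ∨ ((¬T ∨ (¬(R ∧ ¬T) ∧ ¬(¬R ∧ T))) ∧ Q)   [De Morgan]
≡ (T ∧ ((R ∧ ¬T) ∨ (¬R ∧ T)) ∧ ¬Q) ∨ ((¬T ∨ ((¬R ∨ ¬¬T) ∧ ¬(¬R ∧ T))) ∧ Q)   [De Morgan]
≡ (T ∧ ((R ∧ ¬T) ∨ (¬R ∧ T)) ∧ ¬Q) ∨ ((¬T ∨ ((¬R ∨ T) ∧ ¬(¬R ∧ T))) ∧ Q)   [double negation]
≡ (T ∧ ((R ∧ ¬T) ∨ (¬R ∧ T)) ∧ ¬Q) ∨ ((¬T ∨ ((¬R ∨ T) ∧ (¬¬R ∨ ¬T))) ∧ Q)   [De Morgan]
≡ (T ∧ ((R ∧ ¬T) ∨ (¬R ∧ T)) ∧ ¬Q) ∨ ((¬T ∨ ((¬R ∨ T) ∧ (R ∨ ¬T))) ∧ Q)   [double negation]
≡ (T ∧ R ∧ ¬T ∧ ¬Q) ∨ (T ∧ ¬R ∧ T ∧ ¬Q) ∨ (¬T ∧ Q) ∨ (¬R ∧ R ∧ Q) ∨ (¬R ∧ ¬T ∧ Q) ∨ (T ∧ R ∧ Q) ∨ (T ∧ ¬T ∧ Q)   [distribute ∧ over ∨]
≡ (T ∧ ¬R ∧ ¬Q) ∨ (¬T ∧ Q) ∨ (T ∧ R ∧ Q)   [simplify]

(T ∧ ¬R ∧ ¬Q) ∨ (¬T ∧ Q) ∨ (T ∧ R ∧ Q)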